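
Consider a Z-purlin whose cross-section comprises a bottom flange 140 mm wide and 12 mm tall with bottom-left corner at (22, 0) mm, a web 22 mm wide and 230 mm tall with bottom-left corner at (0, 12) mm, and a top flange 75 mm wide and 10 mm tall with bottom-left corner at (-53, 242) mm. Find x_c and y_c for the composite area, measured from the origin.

x_c = 26.51 mm, y_c = 111.88 mm

bottom flange: A = 140 × 12 = 1680.00, centroid at (92.00, 6.00).
web: A = 22 × 230 = 5060.00, centroid at (11.00, 127.00).
top flange: A = 75 × 10 = 750.00, centroid at (-15.50, 247.00).
ΣA = 7490.00 mm², ΣAx_c = 198595.00 mm³, ΣAy_c = 837950.00 mm³.
x_c = 198595.00/7490.00 = 26.51 mm; y_c = 837950.00/7490.00 = 111.88 mm.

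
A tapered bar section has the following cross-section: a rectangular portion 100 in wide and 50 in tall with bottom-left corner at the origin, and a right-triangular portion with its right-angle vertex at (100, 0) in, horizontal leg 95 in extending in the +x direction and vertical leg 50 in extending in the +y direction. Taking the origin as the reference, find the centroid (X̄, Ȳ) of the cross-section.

Part | A | x̄ᵢ | ȳᵢ | A·x̄ᵢ | A·ȳᵢ
rectangular portion | 5000.00 | 50.00 | 25.00 | 250000.00 | 125000.00
triangular portion | 2375.00 | 131.67 | 16.67 | 312708.33 | 39583.33
Σ | 7375.00 |  |  | 562708.33 | 164583.33
X̄ = 562708.33 / 7375.00 = 76.30 in
Ȳ = 164583.33 / 7375.00 = 22.32 in

X̄ = 76.30 in, Ȳ = 22.32 in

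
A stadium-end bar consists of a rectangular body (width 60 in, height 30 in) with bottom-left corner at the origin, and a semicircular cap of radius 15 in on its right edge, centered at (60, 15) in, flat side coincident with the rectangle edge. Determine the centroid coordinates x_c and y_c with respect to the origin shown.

rectangular body: A = 60 × 30 = 1800.00, centroid at (30.00, 15.00).
semicircular end: A = ½π·15² = 353.43, centroid at (66.37, 15.00).
ΣA = 2153.43 in², ΣAx_c = 77455.75 in³, ΣAy_c = 32301.44 in³.
x_c = 77455.75/2153.43 = 35.97 in; y_c = 32301.44/2153.43 = 15.00 in.

x_c = 35.97 in, y_c = 15.00 in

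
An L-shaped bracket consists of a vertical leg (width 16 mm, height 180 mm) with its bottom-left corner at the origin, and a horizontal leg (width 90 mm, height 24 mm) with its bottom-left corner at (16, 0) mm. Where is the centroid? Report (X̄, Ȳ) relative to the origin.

X̄ = 30.71 mm, Ȳ = 56.57 mm

Part | A | x̄ᵢ | ȳᵢ | A·x̄ᵢ | A·ȳᵢ
vertical leg | 2880.00 | 8.00 | 90.00 | 23040.00 | 259200.00
horizontal leg | 2160.00 | 61.00 | 12.00 | 131760.00 | 25920.00
Σ | 5040.00 |  |  | 154800.00 | 285120.00
X̄ = 154800.00 / 5040.00 = 30.71 mm
Ȳ = 285120.00 / 5040.00 = 56.57 mm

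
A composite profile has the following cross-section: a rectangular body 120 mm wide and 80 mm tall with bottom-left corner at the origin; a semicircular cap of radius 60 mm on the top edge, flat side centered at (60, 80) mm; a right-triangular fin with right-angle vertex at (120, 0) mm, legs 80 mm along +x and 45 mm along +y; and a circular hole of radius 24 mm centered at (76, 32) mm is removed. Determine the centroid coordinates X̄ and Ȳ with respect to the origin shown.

X̄ = 68.33 mm, Ȳ = 62.28 mm

Part | A | x̄ᵢ | ȳᵢ | A·x̄ᵢ | A·ȳᵢ
rectangular body | 9600.00 | 60.00 | 40.00 | 576000.00 | 384000.00
semicircular top | 5654.87 | 60.00 | 105.46 | 339292.01 | 596389.34
triangular fin | 1800.00 | 146.67 | 15.00 | 264000.00 | 27000.00
hole | -1809.56 | 76.00 | 32.00 | -137526.36 | -57905.84
Σ | 15245.31 |  |  | 1041765.65 | 949483.51
X̄ = 1041765.65 / 15245.31 = 68.33 mm
Ȳ = 949483.51 / 15245.31 = 62.28 mm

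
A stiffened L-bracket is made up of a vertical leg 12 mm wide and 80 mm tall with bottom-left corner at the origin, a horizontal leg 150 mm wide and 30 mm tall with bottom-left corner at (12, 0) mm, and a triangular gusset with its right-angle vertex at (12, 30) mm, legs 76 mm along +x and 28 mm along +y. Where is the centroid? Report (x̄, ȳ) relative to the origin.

vertical leg: A = 12 × 80 = 960.00, centroid at (6.00, 40.00).
horizontal leg: A = 150 × 30 = 4500.00, centroid at (87.00, 15.00).
gusset: A = ½·76·28 = 1064.00, centroid at (37.33, 39.33).
ΣA = 6524.00 mm²
ΣAx̄ = (960.00)(6.00) + (4500.00)(87.00) + (1064.00)(37.33) = 436982.67 mm³
ΣAȳ = (960.00)(40.00) + (4500.00)(15.00) + (1064.00)(39.33) = 147750.67 mm³
x̄ = 436982.67 / 6524.00 = 66.98 mm
ȳ = 147750.67 / 6524.00 = 22.65 mm

x̄ = 66.98 mm, ȳ = 22.65 mm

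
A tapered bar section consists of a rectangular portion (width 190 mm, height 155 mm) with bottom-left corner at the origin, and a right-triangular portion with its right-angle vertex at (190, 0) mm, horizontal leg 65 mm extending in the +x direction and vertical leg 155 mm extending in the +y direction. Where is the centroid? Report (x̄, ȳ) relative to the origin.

rectangular portion: A = 190 × 155 = 29450.00, centroid at (95.00, 77.50).
triangular portion: A = ½·65·155 = 5037.50, centroid at (211.67, 51.67).
ΣA = 34487.50 mm²
ΣAx̄ = (29450.00)(95.00) + (5037.50)(211.67) = 3864020.83 mm³
ΣAȳ = (29450.00)(77.50) + (5037.50)(51.67) = 2542645.83 mm³
x̄ = 3864020.83 / 34487.50 = 112.04 mm
ȳ = 2542645.83 / 34487.50 = 73.73 mm

x̄ = 112.04 mm, ȳ = 73.73 mm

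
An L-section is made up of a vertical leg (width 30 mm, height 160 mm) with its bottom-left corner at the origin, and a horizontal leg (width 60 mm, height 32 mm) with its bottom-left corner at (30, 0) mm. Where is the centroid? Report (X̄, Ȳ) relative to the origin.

X̄ = 27.86 mm, Ȳ = 61.71 mm

Part | A | x̄ᵢ | ȳᵢ | A·x̄ᵢ | A·ȳᵢ
vertical leg | 4800.00 | 15.00 | 80.00 | 72000.00 | 384000.00
horizontal leg | 1920.00 | 60.00 | 16.00 | 115200.00 | 30720.00
Σ | 6720.00 |  |  | 187200.00 | 414720.00
X̄ = 187200.00 / 6720.00 = 27.86 mm
Ȳ = 414720.00 / 6720.00 = 61.71 mm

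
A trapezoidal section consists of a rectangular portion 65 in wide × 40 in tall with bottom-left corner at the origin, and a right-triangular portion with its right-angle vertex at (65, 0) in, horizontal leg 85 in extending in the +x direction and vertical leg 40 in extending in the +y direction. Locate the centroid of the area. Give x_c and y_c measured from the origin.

rectangular portion: A = 65 × 40 = 2600.00, centroid at (32.50, 20.00).
triangular portion: A = ½·85·40 = 1700.00, centroid at (93.33, 13.33).
ΣA = 4300.00 in²
ΣAx_c = (2600.00)(32.50) + (1700.00)(93.33) = 243166.67 in³
ΣAy_c = (2600.00)(20.00) + (1700.00)(13.33) = 74666.67 in³
x_c = 243166.67 / 4300.00 = 56.55 in
y_c = 74666.67 / 4300.00 = 17.36 in

x_c = 56.55 in, y_c = 17.36 in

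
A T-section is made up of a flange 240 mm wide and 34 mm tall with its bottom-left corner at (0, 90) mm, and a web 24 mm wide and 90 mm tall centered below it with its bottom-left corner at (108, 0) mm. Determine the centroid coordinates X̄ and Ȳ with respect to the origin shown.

web: A = 24 × 90 = 2160.00, centroid at (120.00, 45.00).
flange: A = 240 × 34 = 8160.00, centroid at (120.00, 107.00).
ΣA = 10320.00 mm²
ΣAX̄ = (2160.00)(120.00) + (8160.00)(120.00) = 1238400.00 mm³
ΣAȲ = (2160.00)(45.00) + (8160.00)(107.00) = 970320.00 mm³
X̄ = 1238400.00 / 10320.00 = 120.00 mm
Ȳ = 970320.00 / 10320.00 = 94.02 mm

X̄ = 120.00 mm, Ȳ = 94.02 mm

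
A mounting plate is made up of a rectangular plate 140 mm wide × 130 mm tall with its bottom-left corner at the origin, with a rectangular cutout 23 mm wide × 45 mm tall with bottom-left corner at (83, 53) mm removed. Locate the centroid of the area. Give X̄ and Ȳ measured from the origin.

X̄ = 68.52 mm, Ȳ = 64.37 mm

plate: A = 140 × 130 = 18200.00, centroid at (70.00, 65.00).
hole: A = −(23 × 45) = -1035.00, centroid at (94.50, 75.50).
ΣA = 17165.00 mm²
ΣAX̄ = (18200.00)(70.00) + (-1035.00)(94.50) = 1176192.50 mm³
ΣAȲ = (18200.00)(65.00) + (-1035.00)(75.50) = 1104857.50 mm³
X̄ = 1176192.50 / 17165.00 = 68.52 mm
Ȳ = 1104857.50 / 17165.00 = 64.37 mm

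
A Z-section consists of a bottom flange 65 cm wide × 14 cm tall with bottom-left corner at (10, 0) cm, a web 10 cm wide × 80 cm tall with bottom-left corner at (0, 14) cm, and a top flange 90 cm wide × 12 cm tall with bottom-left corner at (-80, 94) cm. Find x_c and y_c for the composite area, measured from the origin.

Part | A | x̄ᵢ | ȳᵢ | A·x̄ᵢ | A·ȳᵢ
bottom flange | 910.00 | 42.50 | 7.00 | 38675.00 | 6370.00
web | 800.00 | 5.00 | 54.00 | 4000.00 | 43200.00
top flange | 1080.00 | -35.00 | 100.00 | -37800.00 | 108000.00
Σ | 2790.00 |  |  | 4875.00 | 157570.00
x_c = 4875.00 / 2790.00 = 1.75 cm
y_c = 157570.00 / 2790.00 = 56.48 cm

x_c = 1.75 cm, y_c = 56.48 cm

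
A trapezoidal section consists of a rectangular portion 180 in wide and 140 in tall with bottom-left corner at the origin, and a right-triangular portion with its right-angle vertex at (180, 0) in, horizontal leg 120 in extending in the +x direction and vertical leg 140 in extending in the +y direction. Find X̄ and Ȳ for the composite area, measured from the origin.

Part | A | x̄ᵢ | ȳᵢ | A·x̄ᵢ | A·ȳᵢ
rectangular portion | 25200.00 | 90.00 | 70.00 | 2268000.00 | 1764000.00
triangular portion | 8400.00 | 220.00 | 46.67 | 1848000.00 | 392000.00
Σ | 33600.00 |  |  | 4116000.00 | 2156000.00
X̄ = 4116000.00 / 33600.00 = 122.50 in
Ȳ = 2156000.00 / 33600.00 = 64.17 in

X̄ = 122.50 in, Ȳ = 64.17 in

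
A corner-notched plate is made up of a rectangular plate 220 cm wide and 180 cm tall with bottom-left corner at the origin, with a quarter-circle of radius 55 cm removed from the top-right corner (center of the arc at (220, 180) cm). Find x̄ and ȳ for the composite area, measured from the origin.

plate: A = 220 × 180 = 39600.00, centroid at (110.00, 90.00).
removed quarter-circle: A = −¼π·55² = -2375.83, centroid at (196.66, 156.66).
ΣA = 37224.17 cm²
ΣAx̄ = (39600.00)(110.00) + (-2375.83)(196.66) = 3888775.86 cm³
ΣAȳ = (39600.00)(90.00) + (-2375.83)(156.66) = 3191809.03 cm³
x̄ = 3888775.86 / 37224.17 = 104.47 cm
ȳ = 3191809.03 / 37224.17 = 85.75 cm

x̄ = 104.47 cm, ȳ = 85.75 cm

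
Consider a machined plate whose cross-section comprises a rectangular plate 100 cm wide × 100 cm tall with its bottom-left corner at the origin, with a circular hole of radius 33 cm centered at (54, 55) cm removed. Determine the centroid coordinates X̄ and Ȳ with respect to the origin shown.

plate: A = 100 × 100 = 10000.00, centroid at (50.00, 50.00).
hole: A = −π·33² = -3421.19, centroid at (54.00, 55.00).
ΣA = 6578.81 cm², ΣAX̄ = 315255.50 cm³, ΣAȲ = 311834.31 cm³.
X̄ = 315255.50/6578.81 = 47.92 cm; Ȳ = 311834.31/6578.81 = 47.40 cm.

X̄ = 47.92 cm, Ȳ = 47.40 cm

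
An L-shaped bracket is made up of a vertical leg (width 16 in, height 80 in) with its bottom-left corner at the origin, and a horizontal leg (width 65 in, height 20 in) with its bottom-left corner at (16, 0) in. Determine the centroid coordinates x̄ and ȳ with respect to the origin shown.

x̄ = 28.41 in, ȳ = 24.88 in

Part | A | x̄ᵢ | ȳᵢ | A·x̄ᵢ | A·ȳᵢ
vertical leg | 1280.00 | 8.00 | 40.00 | 10240.00 | 51200.00
horizontal leg | 1300.00 | 48.50 | 10.00 | 63050.00 | 13000.00
Σ | 2580.00 |  |  | 73290.00 | 64200.00
x̄ = 73290.00 / 2580.00 = 28.41 in
ȳ = 64200.00 / 2580.00 = 24.88 in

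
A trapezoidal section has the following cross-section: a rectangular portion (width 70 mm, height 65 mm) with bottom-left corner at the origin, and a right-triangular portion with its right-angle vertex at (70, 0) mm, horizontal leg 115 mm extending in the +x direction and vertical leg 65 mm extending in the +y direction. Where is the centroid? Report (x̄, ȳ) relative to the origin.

x̄ = 68.07 mm, ȳ = 27.61 mm

Part | A | x̄ᵢ | ȳᵢ | A·x̄ᵢ | A·ȳᵢ
rectangular portion | 4550.00 | 35.00 | 32.50 | 159250.00 | 147875.00
triangular portion | 3737.50 | 108.33 | 21.67 | 404895.83 | 80979.17
Σ | 8287.50 |  |  | 564145.83 | 228854.17
x̄ = 564145.83 / 8287.50 = 68.07 mm
ȳ = 228854.17 / 8287.50 = 27.61 mm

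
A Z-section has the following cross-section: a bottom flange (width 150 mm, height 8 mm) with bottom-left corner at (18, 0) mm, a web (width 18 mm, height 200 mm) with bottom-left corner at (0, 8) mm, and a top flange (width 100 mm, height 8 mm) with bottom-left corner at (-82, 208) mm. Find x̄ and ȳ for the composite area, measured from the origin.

x̄ = 21.14 mm, ȳ = 100.57 mm

Part | A | x̄ᵢ | ȳᵢ | A·x̄ᵢ | A·ȳᵢ
bottom flange | 1200.00 | 93.00 | 4.00 | 111600.00 | 4800.00
web | 3600.00 | 9.00 | 108.00 | 32400.00 | 388800.00
top flange | 800.00 | -32.00 | 212.00 | -25600.00 | 169600.00
Σ | 5600.00 |  |  | 118400.00 | 563200.00
x̄ = 118400.00 / 5600.00 = 21.14 mm
ȳ = 563200.00 / 5600.00 = 100.57 mm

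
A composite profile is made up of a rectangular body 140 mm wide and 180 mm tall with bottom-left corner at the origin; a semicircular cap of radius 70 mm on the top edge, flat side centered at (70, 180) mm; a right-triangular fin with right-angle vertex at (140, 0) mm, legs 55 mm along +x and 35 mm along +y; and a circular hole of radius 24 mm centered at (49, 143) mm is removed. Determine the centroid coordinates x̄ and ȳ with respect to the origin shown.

rectangular body: A = 140 × 180 = 25200.00, centroid at (70.00, 90.00).
semicircular top: A = ½π·70² = 7696.90, centroid at (70.00, 209.71).
triangular fin: A = ½·55·35 = 962.50, centroid at (158.33, 11.67).
hole: A = −π·24² = -1809.56, centroid at (49.00, 143.00).
ΣA = 32049.84 mm², ΣAx̄ = 2366510.66 mm³, ΣAȳ = 3634571.49 mm³.
x̄ = 2366510.66/32049.84 = 73.84 mm; ȳ = 3634571.49/32049.84 = 113.40 mm.

x̄ = 73.84 mm, ȳ = 113.40 mm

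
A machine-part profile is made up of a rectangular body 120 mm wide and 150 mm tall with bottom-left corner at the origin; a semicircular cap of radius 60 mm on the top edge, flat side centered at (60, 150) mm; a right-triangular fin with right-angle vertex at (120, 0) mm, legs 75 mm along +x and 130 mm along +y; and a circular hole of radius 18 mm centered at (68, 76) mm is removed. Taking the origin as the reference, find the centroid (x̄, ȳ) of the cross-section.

x̄ = 74.77 mm, ȳ = 90.00 mm

Part | A | x̄ᵢ | ȳᵢ | A·x̄ᵢ | A·ȳᵢ
rectangular body | 18000.00 | 60.00 | 75.00 | 1080000.00 | 1350000.00
semicircular top | 5654.87 | 60.00 | 175.46 | 339292.01 | 992230.02
triangular fin | 4875.00 | 145.00 | 43.33 | 706875.00 | 211250.00
hole | -1017.88 | 68.00 | 76.00 | -69215.57 | -77358.58
Σ | 27511.99 |  |  | 2056951.44 | 2476121.44
x̄ = 2056951.44 / 27511.99 = 74.77 mm
ȳ = 2476121.44 / 27511.99 = 90.00 mm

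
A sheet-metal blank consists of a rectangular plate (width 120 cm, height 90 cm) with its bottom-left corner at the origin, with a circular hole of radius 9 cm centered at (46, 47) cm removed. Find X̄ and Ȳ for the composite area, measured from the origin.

X̄ = 60.34 cm, Ȳ = 44.95 cm

plate: A = 120 × 90 = 10800.00, centroid at (60.00, 45.00).
hole: A = −π·9² = -254.47, centroid at (46.00, 47.00).
ΣA = 10545.53 cm²
ΣAX̄ = (10800.00)(60.00) + (-254.47)(46.00) = 636294.43 cm³
ΣAȲ = (10800.00)(45.00) + (-254.47)(47.00) = 474039.96 cm³
X̄ = 636294.43 / 10545.53 = 60.34 cm
Ȳ = 474039.96 / 10545.53 = 44.95 cm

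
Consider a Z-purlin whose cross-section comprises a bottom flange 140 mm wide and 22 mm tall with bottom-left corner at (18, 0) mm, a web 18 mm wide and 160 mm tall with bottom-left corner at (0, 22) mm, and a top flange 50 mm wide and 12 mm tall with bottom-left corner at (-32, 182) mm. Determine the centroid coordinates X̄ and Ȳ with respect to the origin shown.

bottom flange: A = 140 × 22 = 3080.00, centroid at (88.00, 11.00).
web: A = 18 × 160 = 2880.00, centroid at (9.00, 102.00).
top flange: A = 50 × 12 = 600.00, centroid at (-7.00, 188.00).
ΣA = 6560.00 mm², ΣAX̄ = 292760.00 mm³, ΣAȲ = 440440.00 mm³.
X̄ = 292760.00/6560.00 = 44.63 mm; Ȳ = 440440.00/6560.00 = 67.14 mm.

X̄ = 44.63 mm, Ȳ = 67.14 mm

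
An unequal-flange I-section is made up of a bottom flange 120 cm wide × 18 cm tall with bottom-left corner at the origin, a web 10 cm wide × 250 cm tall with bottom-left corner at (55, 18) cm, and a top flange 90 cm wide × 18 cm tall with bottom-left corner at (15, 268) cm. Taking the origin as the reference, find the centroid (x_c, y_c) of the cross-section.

x_c = 60.00 cm, y_c = 131.48 cm

Part | A | x̄ᵢ | ȳᵢ | A·x̄ᵢ | A·ȳᵢ
bottom flange | 2160.00 | 60.00 | 9.00 | 129600.00 | 19440.00
web | 2500.00 | 60.00 | 143.00 | 150000.00 | 357500.00
top flange | 1620.00 | 60.00 | 277.00 | 97200.00 | 448740.00
Σ | 6280.00 |  |  | 376800.00 | 825680.00
x_c = 376800.00 / 6280.00 = 60.00 cm
y_c = 825680.00 / 6280.00 = 131.48 cm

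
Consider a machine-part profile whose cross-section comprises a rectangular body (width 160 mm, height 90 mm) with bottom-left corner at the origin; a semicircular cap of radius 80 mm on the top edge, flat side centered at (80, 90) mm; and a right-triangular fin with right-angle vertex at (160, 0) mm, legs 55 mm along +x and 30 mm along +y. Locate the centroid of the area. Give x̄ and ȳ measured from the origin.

x̄ = 83.21 mm, ȳ = 75.26 mm

rectangular body: A = 160 × 90 = 14400.00, centroid at (80.00, 45.00).
semicircular top: A = ½π·80² = 10053.10, centroid at (80.00, 123.95).
triangular fin: A = ½·55·30 = 825.00, centroid at (178.33, 10.00).
ΣA = 25278.10 mm², ΣAx̄ = 2103372.72 mm³, ΣAȳ = 1902362.02 mm³.
x̄ = 2103372.72/25278.10 = 83.21 mm; ȳ = 1902362.02/25278.10 = 75.26 mm.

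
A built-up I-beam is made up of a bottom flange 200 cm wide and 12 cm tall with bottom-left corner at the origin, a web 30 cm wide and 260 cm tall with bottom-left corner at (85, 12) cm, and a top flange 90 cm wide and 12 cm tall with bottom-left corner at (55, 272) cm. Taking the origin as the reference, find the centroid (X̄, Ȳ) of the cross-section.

bottom flange: A = 200 × 12 = 2400.00, centroid at (100.00, 6.00).
web: A = 30 × 260 = 7800.00, centroid at (100.00, 142.00).
top flange: A = 90 × 12 = 1080.00, centroid at (100.00, 278.00).
ΣA = 11280.00 cm², ΣAX̄ = 1128000.00 cm³, ΣAȲ = 1422240.00 cm³.
X̄ = 1128000.00/11280.00 = 100.00 cm; Ȳ = 1422240.00/11280.00 = 126.09 cm.

X̄ = 100.00 cm, Ȳ = 126.09 cm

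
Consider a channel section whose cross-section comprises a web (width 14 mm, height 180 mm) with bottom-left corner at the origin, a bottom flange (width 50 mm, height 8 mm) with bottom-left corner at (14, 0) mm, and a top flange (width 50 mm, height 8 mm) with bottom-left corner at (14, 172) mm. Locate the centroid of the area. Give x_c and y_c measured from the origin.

web: A = 14 × 180 = 2520.00, centroid at (7.00, 90.00).
bottom flange: A = 50 × 8 = 400.00, centroid at (39.00, 4.00).
top flange: A = 50 × 8 = 400.00, centroid at (39.00, 176.00).
ΣA = 3320.00 mm²
ΣAx_c = (2520.00)(7.00) + (400.00)(39.00) + (400.00)(39.00) = 48840.00 mm³
ΣAy_c = (2520.00)(90.00) + (400.00)(4.00) + (400.00)(176.00) = 298800.00 mm³
x_c = 48840.00 / 3320.00 = 14.71 mm
y_c = 298800.00 / 3320.00 = 90.00 mm

x_c = 14.71 mm, y_c = 90.00 mm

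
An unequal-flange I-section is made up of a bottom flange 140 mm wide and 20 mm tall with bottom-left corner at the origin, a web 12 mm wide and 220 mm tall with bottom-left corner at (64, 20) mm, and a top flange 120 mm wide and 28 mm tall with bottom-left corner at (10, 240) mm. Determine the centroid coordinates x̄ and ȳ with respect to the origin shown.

bottom flange: A = 140 × 20 = 2800.00, centroid at (70.00, 10.00).
web: A = 12 × 220 = 2640.00, centroid at (70.00, 130.00).
top flange: A = 120 × 28 = 3360.00, centroid at (70.00, 254.00).
ΣA = 8800.00 mm², ΣAx̄ = 616000.00 mm³, ΣAȳ = 1224640.00 mm³.
x̄ = 616000.00/8800.00 = 70.00 mm; ȳ = 1224640.00/8800.00 = 139.16 mm.

x̄ = 70.00 mm, ȳ = 139.16 mm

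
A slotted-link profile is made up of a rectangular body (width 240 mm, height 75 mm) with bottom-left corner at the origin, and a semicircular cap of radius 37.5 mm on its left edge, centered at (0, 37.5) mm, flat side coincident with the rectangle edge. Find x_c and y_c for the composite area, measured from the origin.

rectangular body: A = 240 × 75 = 18000.00, centroid at (120.00, 37.50).
semicircular end: A = ½π·37.5² = 2208.93, centroid at (-15.92, 37.50).
ΣA = 20208.93 mm²
ΣAx_c = (18000.00)(120.00) + (2208.93)(-15.92) = 2124843.75 mm³
ΣAy_c = (18000.00)(37.50) + (2208.93)(37.50) = 757834.96 mm³
x_c = 2124843.75 / 20208.93 = 105.14 mm
y_c = 757834.96 / 20208.93 = 37.50 mm

x_c = 105.14 mm, y_c = 37.50 mm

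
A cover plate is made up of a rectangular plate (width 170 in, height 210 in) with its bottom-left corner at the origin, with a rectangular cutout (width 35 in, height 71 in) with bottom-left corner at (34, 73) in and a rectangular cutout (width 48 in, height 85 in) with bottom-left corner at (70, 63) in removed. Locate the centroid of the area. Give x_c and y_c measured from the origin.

x_c = 86.60 in, y_c = 104.63 in

plate: A = 170 × 210 = 35700.00, centroid at (85.00, 105.00).
hole 1: A = −(35 × 71) = -2485.00, centroid at (51.50, 108.50).
hole 2: A = −(48 × 85) = -4080.00, centroid at (94.00, 105.50).
ΣA = 29135.00 in², ΣAx_c = 2523002.50 in³, ΣAy_c = 3048437.50 in³.
x_c = 2523002.50/29135.00 = 86.60 in; y_c = 3048437.50/29135.00 = 104.63 in.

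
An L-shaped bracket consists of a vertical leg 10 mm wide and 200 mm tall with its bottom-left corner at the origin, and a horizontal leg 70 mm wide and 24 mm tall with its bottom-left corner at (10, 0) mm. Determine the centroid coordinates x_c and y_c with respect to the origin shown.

x_c = 23.26 mm, y_c = 59.83 mm

vertical leg: A = 10 × 200 = 2000.00, centroid at (5.00, 100.00).
horizontal leg: A = 70 × 24 = 1680.00, centroid at (45.00, 12.00).
ΣA = 3680.00 mm²
ΣAx_c = (2000.00)(5.00) + (1680.00)(45.00) = 85600.00 mm³
ΣAy_c = (2000.00)(100.00) + (1680.00)(12.00) = 220160.00 mm³
x_c = 85600.00 / 3680.00 = 23.26 mm
y_c = 220160.00 / 3680.00 = 59.83 mm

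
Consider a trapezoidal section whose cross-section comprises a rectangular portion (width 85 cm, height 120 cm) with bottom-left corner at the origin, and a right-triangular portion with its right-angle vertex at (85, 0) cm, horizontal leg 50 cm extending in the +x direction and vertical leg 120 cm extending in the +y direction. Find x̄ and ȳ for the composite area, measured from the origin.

rectangular portion: A = 85 × 120 = 10200.00, centroid at (42.50, 60.00).
triangular portion: A = ½·50·120 = 3000.00, centroid at (101.67, 40.00).
ΣA = 13200.00 cm²
ΣAx̄ = (10200.00)(42.50) + (3000.00)(101.67) = 738500.00 cm³
ΣAȳ = (10200.00)(60.00) + (3000.00)(40.00) = 732000.00 cm³
x̄ = 738500.00 / 13200.00 = 55.95 cm
ȳ = 732000.00 / 13200.00 = 55.45 cm

x̄ = 55.95 cm, ȳ = 55.45 cm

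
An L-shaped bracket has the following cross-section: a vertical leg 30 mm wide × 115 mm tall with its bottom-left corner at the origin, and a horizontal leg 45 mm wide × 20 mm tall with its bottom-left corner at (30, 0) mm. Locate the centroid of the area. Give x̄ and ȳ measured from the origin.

vertical leg: A = 30 × 115 = 3450.00, centroid at (15.00, 57.50).
horizontal leg: A = 45 × 20 = 900.00, centroid at (52.50, 10.00).
ΣA = 4350.00 mm²
ΣAx̄ = (3450.00)(15.00) + (900.00)(52.50) = 99000.00 mm³
ΣAȳ = (3450.00)(57.50) + (900.00)(10.00) = 207375.00 mm³
x̄ = 99000.00 / 4350.00 = 22.76 mm
ȳ = 207375.00 / 4350.00 = 47.67 mm

x̄ = 22.76 mm, ȳ = 47.67 mm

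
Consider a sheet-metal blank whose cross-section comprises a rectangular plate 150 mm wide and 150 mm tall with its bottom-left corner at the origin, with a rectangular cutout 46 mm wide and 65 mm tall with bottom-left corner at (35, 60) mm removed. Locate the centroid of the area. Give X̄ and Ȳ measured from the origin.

X̄ = 77.61 mm, Ȳ = 72.32 mm

plate: A = 150 × 150 = 22500.00, centroid at (75.00, 75.00).
hole: A = −(46 × 65) = -2990.00, centroid at (58.00, 92.50).
ΣA = 19510.00 mm²
ΣAX̄ = (22500.00)(75.00) + (-2990.00)(58.00) = 1514080.00 mm³
ΣAȲ = (22500.00)(75.00) + (-2990.00)(92.50) = 1410925.00 mm³
X̄ = 1514080.00 / 19510.00 = 77.61 mm
Ȳ = 1410925.00 / 19510.00 = 72.32 mm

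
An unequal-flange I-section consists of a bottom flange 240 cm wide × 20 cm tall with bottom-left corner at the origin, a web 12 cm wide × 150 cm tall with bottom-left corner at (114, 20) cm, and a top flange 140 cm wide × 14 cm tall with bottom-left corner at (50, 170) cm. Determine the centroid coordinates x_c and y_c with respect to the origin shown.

x_c = 120.00 cm, y_c = 66.11 cm

Part | A | x̄ᵢ | ȳᵢ | A·x̄ᵢ | A·ȳᵢ
bottom flange | 4800.00 | 120.00 | 10.00 | 576000.00 | 48000.00
web | 1800.00 | 120.00 | 95.00 | 216000.00 | 171000.00
top flange | 1960.00 | 120.00 | 177.00 | 235200.00 | 346920.00
Σ | 8560.00 |  |  | 1027200.00 | 565920.00
x_c = 1027200.00 / 8560.00 = 120.00 cm
y_c = 565920.00 / 8560.00 = 66.11 cm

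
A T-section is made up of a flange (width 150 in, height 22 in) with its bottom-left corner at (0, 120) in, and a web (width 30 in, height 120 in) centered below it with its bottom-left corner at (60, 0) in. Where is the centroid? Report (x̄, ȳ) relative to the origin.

web: A = 30 × 120 = 3600.00, centroid at (75.00, 60.00).
flange: A = 150 × 22 = 3300.00, centroid at (75.00, 131.00).
ΣA = 6900.00 in²
ΣAx̄ = (3600.00)(75.00) + (3300.00)(75.00) = 517500.00 in³
ΣAȳ = (3600.00)(60.00) + (3300.00)(131.00) = 648300.00 in³
x̄ = 517500.00 / 6900.00 = 75.00 in
ȳ = 648300.00 / 6900.00 = 93.96 in

x̄ = 75.00 in, ȳ = 93.96 in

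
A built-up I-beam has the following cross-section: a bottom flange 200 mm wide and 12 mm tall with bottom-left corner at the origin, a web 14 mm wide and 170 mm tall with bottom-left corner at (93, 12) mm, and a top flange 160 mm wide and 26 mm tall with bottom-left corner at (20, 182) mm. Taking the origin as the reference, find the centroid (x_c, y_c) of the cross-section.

bottom flange: A = 200 × 12 = 2400.00, centroid at (100.00, 6.00).
web: A = 14 × 170 = 2380.00, centroid at (100.00, 97.00).
top flange: A = 160 × 26 = 4160.00, centroid at (100.00, 195.00).
ΣA = 8940.00 mm², ΣAx_c = 894000.00 mm³, ΣAy_c = 1056460.00 mm³.
x_c = 894000.00/8940.00 = 100.00 mm; y_c = 1056460.00/8940.00 = 118.17 mm.

x_c = 100.00 mm, y_c = 118.17 mm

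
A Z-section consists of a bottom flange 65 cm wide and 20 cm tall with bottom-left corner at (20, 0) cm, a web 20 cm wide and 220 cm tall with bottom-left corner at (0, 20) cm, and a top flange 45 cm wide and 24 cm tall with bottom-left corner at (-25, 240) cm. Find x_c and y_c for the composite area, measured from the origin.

x_c = 16.16 cm, y_c = 126.42 cm

Part | A | x̄ᵢ | ȳᵢ | A·x̄ᵢ | A·ȳᵢ
bottom flange | 1300.00 | 52.50 | 10.00 | 68250.00 | 13000.00
web | 4400.00 | 10.00 | 130.00 | 44000.00 | 572000.00
top flange | 1080.00 | -2.50 | 252.00 | -2700.00 | 272160.00
Σ | 6780.00 |  |  | 109550.00 | 857160.00
x_c = 109550.00 / 6780.00 = 16.16 cm
y_c = 857160.00 / 6780.00 = 126.42 cm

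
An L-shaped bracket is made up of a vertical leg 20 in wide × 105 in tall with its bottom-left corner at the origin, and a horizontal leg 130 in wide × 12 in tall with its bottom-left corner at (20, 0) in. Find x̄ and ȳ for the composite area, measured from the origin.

x̄ = 41.97 in, ȳ = 32.68 in

vertical leg: A = 20 × 105 = 2100.00, centroid at (10.00, 52.50).
horizontal leg: A = 130 × 12 = 1560.00, centroid at (85.00, 6.00).
ΣA = 3660.00 in², ΣAx̄ = 153600.00 in³, ΣAȳ = 119610.00 in³.
x̄ = 153600.00/3660.00 = 41.97 in; ȳ = 119610.00/3660.00 = 32.68 in.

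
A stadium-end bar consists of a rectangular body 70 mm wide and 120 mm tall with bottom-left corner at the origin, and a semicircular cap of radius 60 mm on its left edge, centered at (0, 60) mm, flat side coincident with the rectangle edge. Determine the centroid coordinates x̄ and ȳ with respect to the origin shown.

rectangular body: A = 70 × 120 = 8400.00, centroid at (35.00, 60.00).
semicircular end: A = ½π·60² = 5654.87, centroid at (-25.46, 60.00).
ΣA = 14054.87 mm², ΣAx̄ = 150000.00 mm³, ΣAȳ = 843292.01 mm³.
x̄ = 150000.00/14054.87 = 10.67 mm; ȳ = 843292.01/14054.87 = 60.00 mm.

x̄ = 10.67 mm, ȳ = 60.00 mm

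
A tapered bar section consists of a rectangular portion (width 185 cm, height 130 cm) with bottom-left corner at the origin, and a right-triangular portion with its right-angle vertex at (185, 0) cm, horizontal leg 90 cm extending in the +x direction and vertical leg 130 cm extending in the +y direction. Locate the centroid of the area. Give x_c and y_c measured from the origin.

Part | A | x̄ᵢ | ȳᵢ | A·x̄ᵢ | A·ȳᵢ
rectangular portion | 24050.00 | 92.50 | 65.00 | 2224625.00 | 1563250.00
triangular portion | 5850.00 | 215.00 | 43.33 | 1257750.00 | 253500.00
Σ | 29900.00 |  |  | 3482375.00 | 1816750.00
x_c = 3482375.00 / 29900.00 = 116.47 cm
y_c = 1816750.00 / 29900.00 = 60.76 cm

x_c = 116.47 cm, y_c = 60.76 cm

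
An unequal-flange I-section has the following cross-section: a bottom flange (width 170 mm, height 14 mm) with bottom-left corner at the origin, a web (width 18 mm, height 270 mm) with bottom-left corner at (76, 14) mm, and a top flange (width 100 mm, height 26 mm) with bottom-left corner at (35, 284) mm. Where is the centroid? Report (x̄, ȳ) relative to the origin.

x̄ = 85.00 mm, ȳ = 153.76 mm

bottom flange: A = 170 × 14 = 2380.00, centroid at (85.00, 7.00).
web: A = 18 × 270 = 4860.00, centroid at (85.00, 149.00).
top flange: A = 100 × 26 = 2600.00, centroid at (85.00, 297.00).
ΣA = 9840.00 mm²
ΣAx̄ = (2380.00)(85.00) + (4860.00)(85.00) + (2600.00)(85.00) = 836400.00 mm³
ΣAȳ = (2380.00)(7.00) + (4860.00)(149.00) + (2600.00)(297.00) = 1513000.00 mm³
x̄ = 836400.00 / 9840.00 = 85.00 mm
ȳ = 1513000.00 / 9840.00 = 153.76 mm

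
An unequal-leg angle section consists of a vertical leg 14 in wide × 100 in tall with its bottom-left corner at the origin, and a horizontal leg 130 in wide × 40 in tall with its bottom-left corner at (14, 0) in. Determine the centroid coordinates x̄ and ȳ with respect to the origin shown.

x̄ = 63.73 in, ȳ = 26.36 in

vertical leg: A = 14 × 100 = 1400.00, centroid at (7.00, 50.00).
horizontal leg: A = 130 × 40 = 5200.00, centroid at (79.00, 20.00).
ΣA = 6600.00 in²
ΣAx̄ = (1400.00)(7.00) + (5200.00)(79.00) = 420600.00 in³
ΣAȳ = (1400.00)(50.00) + (5200.00)(20.00) = 174000.00 in³
x̄ = 420600.00 / 6600.00 = 63.73 in
ȳ = 174000.00 / 6600.00 = 26.36 in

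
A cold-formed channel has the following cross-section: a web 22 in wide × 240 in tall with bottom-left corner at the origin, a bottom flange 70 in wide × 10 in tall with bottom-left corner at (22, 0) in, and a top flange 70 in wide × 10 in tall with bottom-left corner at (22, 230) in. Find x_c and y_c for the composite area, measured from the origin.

Part | A | x̄ᵢ | ȳᵢ | A·x̄ᵢ | A·ȳᵢ
web | 5280.00 | 11.00 | 120.00 | 58080.00 | 633600.00
bottom flange | 700.00 | 57.00 | 5.00 | 39900.00 | 3500.00
top flange | 700.00 | 57.00 | 235.00 | 39900.00 | 164500.00
Σ | 6680.00 |  |  | 137880.00 | 801600.00
x_c = 137880.00 / 6680.00 = 20.64 in
y_c = 801600.00 / 6680.00 = 120.00 in

x_c = 20.64 in, y_c = 120.00 in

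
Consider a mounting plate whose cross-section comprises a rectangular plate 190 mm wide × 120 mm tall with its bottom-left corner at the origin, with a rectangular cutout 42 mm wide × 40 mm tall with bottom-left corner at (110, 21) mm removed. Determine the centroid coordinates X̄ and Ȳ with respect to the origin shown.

X̄ = 92.14 mm, Ȳ = 61.51 mm

plate: A = 190 × 120 = 22800.00, centroid at (95.00, 60.00).
hole: A = −(42 × 40) = -1680.00, centroid at (131.00, 41.00).
ΣA = 21120.00 mm², ΣAX̄ = 1945920.00 mm³, ΣAȲ = 1299120.00 mm³.
X̄ = 1945920.00/21120.00 = 92.14 mm; Ȳ = 1299120.00/21120.00 = 61.51 mm.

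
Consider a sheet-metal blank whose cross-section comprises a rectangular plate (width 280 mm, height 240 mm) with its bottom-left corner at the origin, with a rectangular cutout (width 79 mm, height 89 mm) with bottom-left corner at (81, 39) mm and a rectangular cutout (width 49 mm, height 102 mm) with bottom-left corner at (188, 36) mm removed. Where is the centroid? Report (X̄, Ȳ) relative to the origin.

X̄ = 135.92 mm, Ȳ = 127.64 mm

plate: A = 280 × 240 = 67200.00, centroid at (140.00, 120.00).
hole 1: A = −(79 × 89) = -7031.00, centroid at (120.50, 83.50).
hole 2: A = −(49 × 102) = -4998.00, centroid at (212.50, 87.00).
ΣA = 55171.00 mm²
ΣAX̄ = (67200.00)(140.00) + (-7031.00)(120.50) + (-4998.00)(212.50) = 7498689.50 mm³
ΣAȲ = (67200.00)(120.00) + (-7031.00)(83.50) + (-4998.00)(87.00) = 7042085.50 mm³
X̄ = 7498689.50 / 55171.00 = 135.92 mm
Ȳ = 7042085.50 / 55171.00 = 127.64 mm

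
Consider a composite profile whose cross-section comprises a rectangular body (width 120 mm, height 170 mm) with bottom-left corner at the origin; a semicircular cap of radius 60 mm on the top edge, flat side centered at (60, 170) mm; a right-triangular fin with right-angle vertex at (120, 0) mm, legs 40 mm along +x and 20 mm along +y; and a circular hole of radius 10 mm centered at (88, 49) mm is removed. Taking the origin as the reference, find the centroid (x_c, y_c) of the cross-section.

rectangular body: A = 120 × 170 = 20400.00, centroid at (60.00, 85.00).
semicircular top: A = ½π·60² = 5654.87, centroid at (60.00, 195.46).
triangular fin: A = ½·40·20 = 400.00, centroid at (133.33, 6.67).
hole: A = −π·10² = -314.16, centroid at (88.00, 49.00).
ΣA = 26140.71 mm², ΣAx_c = 1588979.32 mm³, ΣAy_c = 2826600.21 mm³.
x_c = 1588979.32/26140.71 = 60.79 mm; y_c = 2826600.21/26140.71 = 108.13 mm.

x_c = 60.79 mm, y_c = 108.13 mm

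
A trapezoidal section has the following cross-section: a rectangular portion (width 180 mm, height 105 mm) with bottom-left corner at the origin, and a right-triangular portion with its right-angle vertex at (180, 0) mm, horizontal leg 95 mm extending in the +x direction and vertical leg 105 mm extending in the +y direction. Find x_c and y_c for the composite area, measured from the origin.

x_c = 115.40 mm, y_c = 48.85 mm

Part | A | x̄ᵢ | ȳᵢ | A·x̄ᵢ | A·ȳᵢ
rectangular portion | 18900.00 | 90.00 | 52.50 | 1701000.00 | 992250.00
triangular portion | 4987.50 | 211.67 | 35.00 | 1055687.50 | 174562.50
Σ | 23887.50 |  |  | 2756687.50 | 1166812.50
x_c = 2756687.50 / 23887.50 = 115.40 mm
y_c = 1166812.50 / 23887.50 = 48.85 mm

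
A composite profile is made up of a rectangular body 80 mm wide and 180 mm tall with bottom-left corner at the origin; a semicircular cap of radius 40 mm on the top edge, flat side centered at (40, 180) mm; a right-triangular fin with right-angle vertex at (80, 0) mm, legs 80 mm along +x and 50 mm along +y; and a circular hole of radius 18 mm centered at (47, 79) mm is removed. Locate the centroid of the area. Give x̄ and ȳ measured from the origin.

x̄ = 47.05 mm, ȳ = 97.45 mm

rectangular body: A = 80 × 180 = 14400.00, centroid at (40.00, 90.00).
semicircular top: A = ½π·40² = 2513.27, centroid at (40.00, 196.98).
triangular fin: A = ½·80·50 = 2000.00, centroid at (106.67, 16.67).
hole: A = −π·18² = -1017.88, centroid at (47.00, 79.00).
ΣA = 17895.40 mm²
ΣAx̄ = (14400.00)(40.00) + (2513.27)(40.00) + (2000.00)(106.67) + (-1017.88)(47.00) = 842024.13 mm³
ΣAȳ = (14400.00)(90.00) + (2513.27)(196.98) + (2000.00)(16.67) + (-1017.88)(79.00) = 1743977.14 mm³
x̄ = 842024.13 / 17895.40 = 47.05 mm
ȳ = 1743977.14 / 17895.40 = 97.45 mm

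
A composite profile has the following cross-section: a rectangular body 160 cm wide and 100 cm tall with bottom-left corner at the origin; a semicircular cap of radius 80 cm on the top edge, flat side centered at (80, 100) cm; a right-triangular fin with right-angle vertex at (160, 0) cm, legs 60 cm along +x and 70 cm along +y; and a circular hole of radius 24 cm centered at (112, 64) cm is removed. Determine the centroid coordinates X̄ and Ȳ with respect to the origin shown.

X̄ = 85.77 cm, Ȳ = 78.95 cm

rectangular body: A = 160 × 100 = 16000.00, centroid at (80.00, 50.00).
semicircular top: A = ½π·80² = 10053.10, centroid at (80.00, 133.95).
triangular fin: A = ½·60·70 = 2100.00, centroid at (180.00, 23.33).
hole: A = −π·24² = -1809.56, centroid at (112.00, 64.00).
ΣA = 26343.54 cm²
ΣAX̄ = (16000.00)(80.00) + (10053.10)(80.00) + (2100.00)(180.00) + (-1809.56)(112.00) = 2259577.29 cm³
ΣAȲ = (16000.00)(50.00) + (10053.10)(133.95) + (2100.00)(23.33) + (-1809.56)(64.00) = 2079831.31 cm³
X̄ = 2259577.29 / 26343.54 = 85.77 cm
Ȳ = 2079831.31 / 26343.54 = 78.95 cm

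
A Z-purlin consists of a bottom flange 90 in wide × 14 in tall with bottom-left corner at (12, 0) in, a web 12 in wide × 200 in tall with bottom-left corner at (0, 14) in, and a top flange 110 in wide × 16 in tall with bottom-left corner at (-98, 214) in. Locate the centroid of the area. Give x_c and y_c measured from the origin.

Part | A | x̄ᵢ | ȳᵢ | A·x̄ᵢ | A·ȳᵢ
bottom flange | 1260.00 | 57.00 | 7.00 | 71820.00 | 8820.00
web | 2400.00 | 6.00 | 114.00 | 14400.00 | 273600.00
top flange | 1760.00 | -43.00 | 222.00 | -75680.00 | 390720.00
Σ | 5420.00 |  |  | 10540.00 | 673140.00
x_c = 10540.00 / 5420.00 = 1.94 in
y_c = 673140.00 / 5420.00 = 124.20 in

x_c = 1.94 in, y_c = 124.20 in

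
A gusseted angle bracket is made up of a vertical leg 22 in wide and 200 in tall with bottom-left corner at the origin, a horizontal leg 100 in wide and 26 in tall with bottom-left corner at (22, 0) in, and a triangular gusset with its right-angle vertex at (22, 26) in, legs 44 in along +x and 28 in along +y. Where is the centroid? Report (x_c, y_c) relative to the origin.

Part | A | x̄ᵢ | ȳᵢ | A·x̄ᵢ | A·ȳᵢ
vertical leg | 4400.00 | 11.00 | 100.00 | 48400.00 | 440000.00
horizontal leg | 2600.00 | 72.00 | 13.00 | 187200.00 | 33800.00
gusset | 616.00 | 36.67 | 35.33 | 22586.67 | 21765.33
Σ | 7616.00 |  |  | 258186.67 | 495565.33
x_c = 258186.67 / 7616.00 = 33.90 in
y_c = 495565.33 / 7616.00 = 65.07 in

x_c = 33.90 in, y_c = 65.07 in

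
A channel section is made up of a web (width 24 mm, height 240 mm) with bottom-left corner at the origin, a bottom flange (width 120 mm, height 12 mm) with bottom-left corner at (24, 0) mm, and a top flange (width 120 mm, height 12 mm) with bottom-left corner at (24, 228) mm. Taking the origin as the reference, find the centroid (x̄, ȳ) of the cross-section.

x̄ = 36.00 mm, ȳ = 120.00 mm

web: A = 24 × 240 = 5760.00, centroid at (12.00, 120.00).
bottom flange: A = 120 × 12 = 1440.00, centroid at (84.00, 6.00).
top flange: A = 120 × 12 = 1440.00, centroid at (84.00, 234.00).
ΣA = 8640.00 mm²
ΣAx̄ = (5760.00)(12.00) + (1440.00)(84.00) + (1440.00)(84.00) = 311040.00 mm³
ΣAȳ = (5760.00)(120.00) + (1440.00)(6.00) + (1440.00)(234.00) = 1036800.00 mm³
x̄ = 311040.00 / 8640.00 = 36.00 mm
ȳ = 1036800.00 / 8640.00 = 120.00 mm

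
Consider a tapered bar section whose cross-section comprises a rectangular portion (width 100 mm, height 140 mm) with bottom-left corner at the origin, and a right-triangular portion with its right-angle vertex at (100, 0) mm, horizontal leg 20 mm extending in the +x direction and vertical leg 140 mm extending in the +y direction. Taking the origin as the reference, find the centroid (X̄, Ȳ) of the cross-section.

rectangular portion: A = 100 × 140 = 14000.00, centroid at (50.00, 70.00).
triangular portion: A = ½·20·140 = 1400.00, centroid at (106.67, 46.67).
ΣA = 15400.00 mm², ΣAX̄ = 849333.33 mm³, ΣAȲ = 1045333.33 mm³.
X̄ = 849333.33/15400.00 = 55.15 mm; Ȳ = 1045333.33/15400.00 = 67.88 mm.

X̄ = 55.15 mm, Ȳ = 67.88 mm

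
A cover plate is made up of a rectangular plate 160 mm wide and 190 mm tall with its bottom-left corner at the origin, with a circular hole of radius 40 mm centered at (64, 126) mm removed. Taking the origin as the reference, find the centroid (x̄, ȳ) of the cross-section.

x̄ = 83.17 mm, ȳ = 88.86 mm

Part | A | x̄ᵢ | ȳᵢ | A·x̄ᵢ | A·ȳᵢ
plate | 30400.00 | 80.00 | 95.00 | 2432000.00 | 2888000.00
hole | -5026.55 | 64.00 | 126.00 | -321699.09 | -633345.08
Σ | 25373.45 |  |  | 2110300.91 | 2254654.92
x̄ = 2110300.91 / 25373.45 = 83.17 mm
ȳ = 2254654.92 / 25373.45 = 88.86 mm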